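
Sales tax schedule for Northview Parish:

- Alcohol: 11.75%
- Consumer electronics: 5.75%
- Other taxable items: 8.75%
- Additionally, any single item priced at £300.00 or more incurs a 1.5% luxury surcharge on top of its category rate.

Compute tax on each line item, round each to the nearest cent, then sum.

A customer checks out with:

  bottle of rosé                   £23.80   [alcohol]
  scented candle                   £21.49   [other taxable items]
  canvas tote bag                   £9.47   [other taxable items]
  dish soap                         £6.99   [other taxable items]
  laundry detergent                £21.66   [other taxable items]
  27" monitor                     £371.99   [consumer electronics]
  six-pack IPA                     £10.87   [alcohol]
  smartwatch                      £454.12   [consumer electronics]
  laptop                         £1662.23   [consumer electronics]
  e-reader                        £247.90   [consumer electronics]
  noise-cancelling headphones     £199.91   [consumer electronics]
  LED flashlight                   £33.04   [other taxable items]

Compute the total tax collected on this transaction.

£218.33

Bottle of rosé £23.80: alcohol → 11.75% → £2.80
Scented candle £21.49: other taxable items → 8.75% → £1.88
Canvas tote bag £9.47: other taxable items → 8.75% → £0.83
Dish soap £6.99: other taxable items → 8.75% → £0.61
Laundry detergent £21.66: other taxable items → 8.75% → £1.90
27" monitor £371.99: consumer electronics → 5.75% + 1.5% surcharge = 7.25% → £26.97
Six-pack IPA £10.87: alcohol → 11.75% → £1.28
Smartwatch £454.12: consumer electronics → 5.75% + 1.5% surcharge = 7.25% → £32.92
Laptop £1662.23: consumer electronics → 5.75% + 1.5% surcharge = 7.25% → £120.51
E-reader £247.90: consumer electronics → 5.75% → £14.25
Noise-cancelling headphones £199.91: consumer electronics → 5.75% → £11.49
LED flashlight £33.04: other taxable items → 8.75% → £2.89
Total tax = £2.80 + £1.88 + £0.83 + £0.61 + £1.90 + £26.97 + £1.28 + £32.92 + £120.51 + £14.25 + £11.49 + £2.89 = £218.33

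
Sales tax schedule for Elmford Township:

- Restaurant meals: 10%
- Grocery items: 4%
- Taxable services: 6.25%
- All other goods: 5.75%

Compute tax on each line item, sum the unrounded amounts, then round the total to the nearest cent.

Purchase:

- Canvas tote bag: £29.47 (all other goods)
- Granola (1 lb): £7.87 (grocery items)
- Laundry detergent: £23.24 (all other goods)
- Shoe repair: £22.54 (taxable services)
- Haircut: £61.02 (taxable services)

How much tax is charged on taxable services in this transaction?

£5.22

Shoe repair £22.54: taxable services → 6.25% → £1.40875
Haircut £61.02: taxable services → 6.25% → £3.81375
Tax on taxable services: unrounded sum = £5.2225 → £5.22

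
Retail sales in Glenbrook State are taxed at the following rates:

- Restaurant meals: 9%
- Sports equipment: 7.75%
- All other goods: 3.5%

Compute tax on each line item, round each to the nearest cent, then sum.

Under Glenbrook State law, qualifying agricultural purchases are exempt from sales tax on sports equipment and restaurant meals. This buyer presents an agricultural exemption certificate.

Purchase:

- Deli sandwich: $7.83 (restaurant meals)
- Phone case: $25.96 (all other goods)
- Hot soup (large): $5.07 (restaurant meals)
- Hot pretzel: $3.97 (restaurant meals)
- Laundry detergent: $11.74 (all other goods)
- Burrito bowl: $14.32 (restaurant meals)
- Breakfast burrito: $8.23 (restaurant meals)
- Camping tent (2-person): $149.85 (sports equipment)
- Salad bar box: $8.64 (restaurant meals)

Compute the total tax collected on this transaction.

Deli sandwich $7.83: restaurant meals, buyer-exempt → 0% → $0.00
Phone case $25.96: all other goods → 3.5% → $0.91
Hot soup (large) $5.07: restaurant meals, buyer-exempt → 0% → $0.00
Hot pretzel $3.97: restaurant meals, buyer-exempt → 0% → $0.00
Laundry detergent $11.74: all other goods → 3.5% → $0.41
Burrito bowl $14.32: restaurant meals, buyer-exempt → 0% → $0.00
Breakfast burrito $8.23: restaurant meals, buyer-exempt → 0% → $0.00
Camping tent (2-person) $149.85: sports equipment, buyer-exempt → 0% → $0.00
Salad bar box $8.64: restaurant meals, buyer-exempt → 0% → $0.00
Total tax = $0.91 + $0.41 = $1.32

$1.32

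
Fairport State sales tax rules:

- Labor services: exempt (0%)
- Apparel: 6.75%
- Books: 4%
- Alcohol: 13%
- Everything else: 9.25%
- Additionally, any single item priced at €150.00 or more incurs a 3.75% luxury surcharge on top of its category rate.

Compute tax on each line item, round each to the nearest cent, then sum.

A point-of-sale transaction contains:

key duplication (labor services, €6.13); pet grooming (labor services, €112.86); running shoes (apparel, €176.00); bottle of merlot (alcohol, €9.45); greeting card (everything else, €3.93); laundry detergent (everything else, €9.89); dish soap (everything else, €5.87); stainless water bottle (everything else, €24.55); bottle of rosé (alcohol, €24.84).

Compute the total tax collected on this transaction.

Key duplication €6.13: labor services → 0% → €0.00
Pet grooming €112.86: labor services → 0% → €0.00
Running shoes €176.00: apparel → 6.75% + 3.75% surcharge = 10.5% → €18.48
Bottle of merlot €9.45: alcohol → 13% → €1.23
Greeting card €3.93: everything else → 9.25% → €0.36
Laundry detergent €9.89: everything else → 9.25% → €0.91
Dish soap €5.87: everything else → 9.25% → €0.54
Stainless water bottle €24.55: everything else → 9.25% → €2.27
Bottle of rosé €24.84: alcohol → 13% → €3.23
Total tax = €18.48 + €1.23 + €0.36 + €0.91 + €0.54 + €2.27 + €3.23 = €27.02

€27.02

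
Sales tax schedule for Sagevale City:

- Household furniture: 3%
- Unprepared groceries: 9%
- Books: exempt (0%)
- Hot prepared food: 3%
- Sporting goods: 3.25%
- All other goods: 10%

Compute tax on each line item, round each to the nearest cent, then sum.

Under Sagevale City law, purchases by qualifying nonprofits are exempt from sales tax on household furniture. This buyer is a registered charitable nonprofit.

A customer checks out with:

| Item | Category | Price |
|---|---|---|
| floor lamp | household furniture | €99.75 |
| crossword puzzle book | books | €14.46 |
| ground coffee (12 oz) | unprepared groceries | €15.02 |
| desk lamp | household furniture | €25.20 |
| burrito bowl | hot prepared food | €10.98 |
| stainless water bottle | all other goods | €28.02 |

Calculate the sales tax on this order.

€4.48

Floor lamp €99.75: household furniture, buyer-exempt → 0% → €0.00
Crossword puzzle book €14.46: books → 0% → €0.00
Ground coffee (12 oz) €15.02: unprepared groceries → 9% → €1.35
Desk lamp €25.20: household furniture, buyer-exempt → 0% → €0.00
Burrito bowl €10.98: hot prepared food → 3% → €0.33
Stainless water bottle €28.02: all other goods → 10% → €2.80
Total tax = €1.35 + €0.33 + €2.80 = €4.48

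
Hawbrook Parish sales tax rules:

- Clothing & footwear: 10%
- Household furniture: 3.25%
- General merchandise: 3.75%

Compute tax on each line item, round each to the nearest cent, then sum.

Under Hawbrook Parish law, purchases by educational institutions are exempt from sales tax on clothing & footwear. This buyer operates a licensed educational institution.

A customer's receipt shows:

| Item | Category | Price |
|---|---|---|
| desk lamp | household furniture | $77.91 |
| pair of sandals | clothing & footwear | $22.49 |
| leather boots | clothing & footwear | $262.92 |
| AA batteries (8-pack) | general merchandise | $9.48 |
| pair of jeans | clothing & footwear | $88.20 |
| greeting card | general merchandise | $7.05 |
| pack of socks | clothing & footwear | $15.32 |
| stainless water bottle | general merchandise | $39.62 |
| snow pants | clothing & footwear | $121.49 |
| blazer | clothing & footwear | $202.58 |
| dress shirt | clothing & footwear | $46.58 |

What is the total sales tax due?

$4.64

Desk lamp $77.91: household furniture → 3.25% → $2.53
Pair of sandals $22.49: clothing & footwear, buyer-exempt → 0% → $0.00
Leather boots $262.92: clothing & footwear, buyer-exempt → 0% → $0.00
AA batteries (8-pack) $9.48: general merchandise → 3.75% → $0.36
Pair of jeans $88.20: clothing & footwear, buyer-exempt → 0% → $0.00
Greeting card $7.05: general merchandise → 3.75% → $0.26
Pack of socks $15.32: clothing & footwear, buyer-exempt → 0% → $0.00
Stainless water bottle $39.62: general merchandise → 3.75% → $1.49
Snow pants $121.49: clothing & footwear, buyer-exempt → 0% → $0.00
Blazer $202.58: clothing & footwear, buyer-exempt → 0% → $0.00
Dress shirt $46.58: clothing & footwear, buyer-exempt → 0% → $0.00
Total tax = $2.53 + $0.36 + $0.26 + $1.49 = $4.64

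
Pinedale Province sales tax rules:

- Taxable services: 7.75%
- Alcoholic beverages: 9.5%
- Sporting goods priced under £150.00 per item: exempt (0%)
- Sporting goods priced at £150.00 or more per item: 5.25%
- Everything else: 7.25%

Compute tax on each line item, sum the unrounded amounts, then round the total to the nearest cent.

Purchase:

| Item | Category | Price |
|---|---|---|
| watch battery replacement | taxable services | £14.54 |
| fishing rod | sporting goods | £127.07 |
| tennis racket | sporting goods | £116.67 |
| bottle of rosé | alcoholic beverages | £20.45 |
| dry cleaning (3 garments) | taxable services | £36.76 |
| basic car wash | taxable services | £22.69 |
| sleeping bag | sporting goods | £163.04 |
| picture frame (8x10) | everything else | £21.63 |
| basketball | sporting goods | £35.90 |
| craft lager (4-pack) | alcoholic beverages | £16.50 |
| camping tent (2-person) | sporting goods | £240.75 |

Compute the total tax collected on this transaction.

£32.01

Watch battery replacement £14.54: taxable services → 7.75% → £1.12685
Fishing rod £127.07: sporting goods, under £150.00 → 0% → £0.00
Tennis racket £116.67: sporting goods, under £150.00 → 0% → £0.00
Bottle of rosé £20.45: alcoholic beverages → 9.5% → £1.94275
Dry cleaning (3 garments) £36.76: taxable services → 7.75% → £2.8489
Basic car wash £22.69: taxable services → 7.75% → £1.758475
Sleeping bag £163.04: sporting goods, £150.00 or more → 5.25% → £8.5596
Picture frame (8x10) £21.63: everything else → 7.25% → £1.568175
Basketball £35.90: sporting goods, under £150.00 → 0% → £0.00
Craft lager (4-pack) £16.50: alcoholic beverages → 9.5% → £1.5675
Camping tent (2-person) £240.75: sporting goods, £150.00 or more → 5.25% → £12.639375
Unrounded tax sum = £32.011625 → £32.01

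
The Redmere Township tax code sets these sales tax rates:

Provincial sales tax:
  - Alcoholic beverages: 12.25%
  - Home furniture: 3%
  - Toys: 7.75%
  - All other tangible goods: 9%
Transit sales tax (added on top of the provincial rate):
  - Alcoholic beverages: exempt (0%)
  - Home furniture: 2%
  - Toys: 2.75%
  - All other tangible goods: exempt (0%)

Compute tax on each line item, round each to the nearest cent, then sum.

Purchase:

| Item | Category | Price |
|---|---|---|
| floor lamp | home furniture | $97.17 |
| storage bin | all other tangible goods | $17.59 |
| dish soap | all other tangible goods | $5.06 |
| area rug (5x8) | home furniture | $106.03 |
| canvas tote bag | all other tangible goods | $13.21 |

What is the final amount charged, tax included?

$252.45

Floor lamp $97.17: home furniture → 3% + 2% transit = 5% → $4.86
Storage bin $17.59: all other tangible goods → 9% + 0% transit = 9% → $1.58
Dish soap $5.06: all other tangible goods → 9% + 0% transit = 9% → $0.46
Area rug (5x8) $106.03: home furniture → 3% + 2% transit = 5% → $5.30
Canvas tote bag $13.21: all other tangible goods → 9% + 0% transit = 9% → $1.19
Subtotal = $239.06; tax = $13.39; total due = $252.45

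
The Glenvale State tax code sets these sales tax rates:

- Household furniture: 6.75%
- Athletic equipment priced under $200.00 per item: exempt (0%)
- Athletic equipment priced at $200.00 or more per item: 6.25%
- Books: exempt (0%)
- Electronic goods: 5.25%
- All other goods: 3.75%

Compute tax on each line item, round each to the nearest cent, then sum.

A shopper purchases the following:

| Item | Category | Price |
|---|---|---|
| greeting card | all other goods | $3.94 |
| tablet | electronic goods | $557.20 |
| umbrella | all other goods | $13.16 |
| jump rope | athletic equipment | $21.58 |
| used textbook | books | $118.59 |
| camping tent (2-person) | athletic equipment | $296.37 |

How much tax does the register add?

Greeting card $3.94: all other goods → 3.75% → $0.15
Tablet $557.20: electronic goods → 5.25% → $29.25
Umbrella $13.16: all other goods → 3.75% → $0.49
Jump rope $21.58: athletic equipment, under $200.00 → 0% → $0.00
Used textbook $118.59: books → 0% → $0.00
Camping tent (2-person) $296.37: athletic equipment, $200.00 or more → 6.25% → $18.52
Total tax = $0.15 + $29.25 + $0.49 + $18.52 = $48.41

$48.41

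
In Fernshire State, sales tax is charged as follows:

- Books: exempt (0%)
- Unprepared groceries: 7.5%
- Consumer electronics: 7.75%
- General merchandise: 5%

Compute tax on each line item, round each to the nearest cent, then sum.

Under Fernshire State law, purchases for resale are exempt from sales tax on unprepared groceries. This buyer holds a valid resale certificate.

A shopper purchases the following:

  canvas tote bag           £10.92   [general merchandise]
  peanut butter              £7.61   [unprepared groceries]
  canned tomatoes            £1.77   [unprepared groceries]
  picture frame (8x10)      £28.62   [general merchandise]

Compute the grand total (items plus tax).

Canvas tote bag £10.92: general merchandise → 5% → £0.55
Peanut butter £7.61: unprepared groceries, buyer-exempt → 0% → £0.00
Canned tomatoes £1.77: unprepared groceries, buyer-exempt → 0% → £0.00
Picture frame (8x10) £28.62: general merchandise → 5% → £1.43
Subtotal = £48.92; tax = £1.98; total due = £50.90

£50.90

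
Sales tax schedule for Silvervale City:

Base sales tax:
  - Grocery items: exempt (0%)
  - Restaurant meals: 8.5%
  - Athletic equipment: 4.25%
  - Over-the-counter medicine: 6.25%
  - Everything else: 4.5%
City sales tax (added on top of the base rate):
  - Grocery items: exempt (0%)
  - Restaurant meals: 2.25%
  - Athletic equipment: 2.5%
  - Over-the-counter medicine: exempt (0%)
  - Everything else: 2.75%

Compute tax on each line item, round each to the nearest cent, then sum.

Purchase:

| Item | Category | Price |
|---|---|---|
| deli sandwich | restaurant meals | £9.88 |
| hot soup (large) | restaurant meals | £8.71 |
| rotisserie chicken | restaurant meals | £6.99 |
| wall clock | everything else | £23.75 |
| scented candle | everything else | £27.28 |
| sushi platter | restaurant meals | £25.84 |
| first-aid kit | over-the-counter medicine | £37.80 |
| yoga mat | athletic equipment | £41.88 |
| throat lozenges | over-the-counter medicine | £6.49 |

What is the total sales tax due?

£14.83

Deli sandwich £9.88: restaurant meals → 8.5% + 2.25% city = 10.75% → £1.06
Hot soup (large) £8.71: restaurant meals → 8.5% + 2.25% city = 10.75% → £0.94
Rotisserie chicken £6.99: restaurant meals → 8.5% + 2.25% city = 10.75% → £0.75
Wall clock £23.75: everything else → 4.5% + 2.75% city = 7.25% → £1.72
Scented candle £27.28: everything else → 4.5% + 2.75% city = 7.25% → £1.98
Sushi platter £25.84: restaurant meals → 8.5% + 2.25% city = 10.75% → £2.78
First-aid kit £37.80: over-the-counter medicine → 6.25% + 0% city = 6.25% → £2.36
Yoga mat £41.88: athletic equipment → 4.25% + 2.5% city = 6.75% → £2.83
Throat lozenges £6.49: over-the-counter medicine → 6.25% + 0% city = 6.25% → £0.41
Total tax = £1.06 + £0.94 + £0.75 + £1.72 + £1.98 + £2.78 + £2.36 + £2.83 + £0.41 = £14.83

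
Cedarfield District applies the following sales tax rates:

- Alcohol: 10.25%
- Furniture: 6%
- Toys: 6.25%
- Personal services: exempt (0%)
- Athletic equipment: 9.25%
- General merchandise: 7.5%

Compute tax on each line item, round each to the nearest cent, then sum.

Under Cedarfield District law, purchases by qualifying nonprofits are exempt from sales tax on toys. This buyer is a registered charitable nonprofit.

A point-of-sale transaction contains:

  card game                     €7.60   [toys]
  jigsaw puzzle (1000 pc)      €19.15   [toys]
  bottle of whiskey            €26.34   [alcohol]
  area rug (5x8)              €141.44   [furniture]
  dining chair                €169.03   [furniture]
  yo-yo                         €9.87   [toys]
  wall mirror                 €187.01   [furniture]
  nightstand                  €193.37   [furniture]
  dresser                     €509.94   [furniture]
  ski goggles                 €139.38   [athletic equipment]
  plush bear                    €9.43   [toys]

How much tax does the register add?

Card game €7.60: toys, buyer-exempt → 0% → €0.00
Jigsaw puzzle (1000 pc) €19.15: toys, buyer-exempt → 0% → €0.00
Bottle of whiskey €26.34: alcohol → 10.25% → €2.70
Area rug (5x8) €141.44: furniture → 6% → €8.49
Dining chair €169.03: furniture → 6% → €10.14
Yo-yo €9.87: toys, buyer-exempt → 0% → €0.00
Wall mirror €187.01: furniture → 6% → €11.22
Nightstand €193.37: furniture → 6% → €11.60
Dresser €509.94: furniture → 6% → €30.60
Ski goggles €139.38: athletic equipment → 9.25% → €12.89
Plush bear €9.43: toys, buyer-exempt → 0% → €0.00
Total tax = €2.70 + €8.49 + €10.14 + €11.22 + €11.60 + €30.60 + €12.89 = €87.64

€87.64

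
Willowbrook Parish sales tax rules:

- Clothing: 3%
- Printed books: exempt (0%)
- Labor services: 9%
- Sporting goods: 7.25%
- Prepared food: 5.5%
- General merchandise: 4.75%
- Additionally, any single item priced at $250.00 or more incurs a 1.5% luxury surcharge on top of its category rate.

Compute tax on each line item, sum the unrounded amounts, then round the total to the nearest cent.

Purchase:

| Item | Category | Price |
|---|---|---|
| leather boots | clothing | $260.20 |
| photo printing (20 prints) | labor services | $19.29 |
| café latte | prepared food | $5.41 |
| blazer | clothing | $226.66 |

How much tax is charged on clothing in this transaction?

$18.51

Leather boots $260.20: clothing → 3% + 1.5% surcharge = 4.5% → $11.709
Blazer $226.66: clothing → 3% → $6.7998
Tax on clothing: unrounded sum = $18.5088 → $18.51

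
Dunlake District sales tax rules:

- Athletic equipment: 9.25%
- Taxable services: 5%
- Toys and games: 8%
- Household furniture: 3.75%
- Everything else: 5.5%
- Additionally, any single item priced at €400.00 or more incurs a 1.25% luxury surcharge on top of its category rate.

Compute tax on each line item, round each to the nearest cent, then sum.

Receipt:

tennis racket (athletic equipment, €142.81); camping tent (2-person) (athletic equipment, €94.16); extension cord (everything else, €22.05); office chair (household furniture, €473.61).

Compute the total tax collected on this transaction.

€46.81

Tennis racket €142.81: athletic equipment → 9.25% → €13.21
Camping tent (2-person) €94.16: athletic equipment → 9.25% → €8.71
Extension cord €22.05: everything else → 5.5% → €1.21
Office chair €473.61: household furniture → 3.75% + 1.25% surcharge = 5% → €23.68
Total tax = €13.21 + €8.71 + €1.21 + €23.68 = €46.81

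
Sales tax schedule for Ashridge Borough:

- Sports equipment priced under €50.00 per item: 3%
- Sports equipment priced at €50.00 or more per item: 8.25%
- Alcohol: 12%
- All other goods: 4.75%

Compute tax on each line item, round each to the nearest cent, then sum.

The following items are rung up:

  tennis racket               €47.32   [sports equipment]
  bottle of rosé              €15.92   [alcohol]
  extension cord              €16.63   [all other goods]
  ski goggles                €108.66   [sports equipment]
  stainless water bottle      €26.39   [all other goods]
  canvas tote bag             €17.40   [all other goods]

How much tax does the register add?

Tennis racket €47.32: sports equipment, under €50.00 → 3% → €1.42
Bottle of rosé €15.92: alcohol → 12% → €1.91
Extension cord €16.63: all other goods → 4.75% → €0.79
Ski goggles €108.66: sports equipment, €50.00 or more → 8.25% → €8.96
Stainless water bottle €26.39: all other goods → 4.75% → €1.25
Canvas tote bag €17.40: all other goods → 4.75% → €0.83
Total tax = €1.42 + €1.91 + €0.79 + €8.96 + €1.25 + €0.83 = €15.16

€15.16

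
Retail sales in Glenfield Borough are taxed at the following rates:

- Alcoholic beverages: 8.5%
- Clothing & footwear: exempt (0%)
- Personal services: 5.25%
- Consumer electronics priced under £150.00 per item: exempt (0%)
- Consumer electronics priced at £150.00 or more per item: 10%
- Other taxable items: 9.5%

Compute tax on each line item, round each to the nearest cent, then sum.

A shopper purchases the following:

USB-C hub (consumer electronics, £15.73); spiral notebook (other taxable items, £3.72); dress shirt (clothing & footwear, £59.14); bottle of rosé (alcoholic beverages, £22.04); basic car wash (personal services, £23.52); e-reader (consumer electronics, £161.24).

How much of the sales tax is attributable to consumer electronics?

USB-C hub £15.73: consumer electronics, under £150.00 → 0% → £0.00
E-reader £161.24: consumer electronics, £150.00 or more → 10% → £16.12
Tax on consumer electronics = £0.00 + £16.12 = £16.12

£16.12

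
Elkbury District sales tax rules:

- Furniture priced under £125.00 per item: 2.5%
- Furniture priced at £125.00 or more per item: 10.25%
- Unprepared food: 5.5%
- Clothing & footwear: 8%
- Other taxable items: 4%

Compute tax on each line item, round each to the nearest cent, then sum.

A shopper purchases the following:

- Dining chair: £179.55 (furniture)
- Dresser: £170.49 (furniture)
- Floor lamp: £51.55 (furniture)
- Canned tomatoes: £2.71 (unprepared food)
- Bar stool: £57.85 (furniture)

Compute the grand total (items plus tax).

Dining chair £179.55: furniture, £125.00 or more → 10.25% → £18.40
Dresser £170.49: furniture, £125.00 or more → 10.25% → £17.48
Floor lamp £51.55: furniture, under £125.00 → 2.5% → £1.29
Canned tomatoes £2.71: unprepared food → 5.5% → £0.15
Bar stool £57.85: furniture, under £125.00 → 2.5% → £1.45
Subtotal = £462.15; tax = £38.77; total due = £500.92

£500.92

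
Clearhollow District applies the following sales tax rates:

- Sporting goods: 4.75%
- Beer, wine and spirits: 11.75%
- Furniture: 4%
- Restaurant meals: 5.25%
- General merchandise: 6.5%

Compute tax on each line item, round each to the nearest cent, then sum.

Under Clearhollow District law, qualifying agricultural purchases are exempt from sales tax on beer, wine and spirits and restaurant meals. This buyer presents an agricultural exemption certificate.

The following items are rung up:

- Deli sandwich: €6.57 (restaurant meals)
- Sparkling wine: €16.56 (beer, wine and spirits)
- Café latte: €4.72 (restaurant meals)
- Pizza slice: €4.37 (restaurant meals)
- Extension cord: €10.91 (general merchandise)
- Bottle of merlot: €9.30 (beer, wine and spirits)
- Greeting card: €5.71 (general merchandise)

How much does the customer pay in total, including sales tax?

Deli sandwich €6.57: restaurant meals, buyer-exempt → 0% → €0.00
Sparkling wine €16.56: beer, wine and spirits, buyer-exempt → 0% → €0.00
Café latte €4.72: restaurant meals, buyer-exempt → 0% → €0.00
Pizza slice €4.37: restaurant meals, buyer-exempt → 0% → €0.00
Extension cord €10.91: general merchandise → 6.5% → €0.71
Bottle of merlot €9.30: beer, wine and spirits, buyer-exempt → 0% → €0.00
Greeting card €5.71: general merchandise → 6.5% → €0.37
Subtotal = €58.14; tax = €1.08; total due = €59.22

€59.22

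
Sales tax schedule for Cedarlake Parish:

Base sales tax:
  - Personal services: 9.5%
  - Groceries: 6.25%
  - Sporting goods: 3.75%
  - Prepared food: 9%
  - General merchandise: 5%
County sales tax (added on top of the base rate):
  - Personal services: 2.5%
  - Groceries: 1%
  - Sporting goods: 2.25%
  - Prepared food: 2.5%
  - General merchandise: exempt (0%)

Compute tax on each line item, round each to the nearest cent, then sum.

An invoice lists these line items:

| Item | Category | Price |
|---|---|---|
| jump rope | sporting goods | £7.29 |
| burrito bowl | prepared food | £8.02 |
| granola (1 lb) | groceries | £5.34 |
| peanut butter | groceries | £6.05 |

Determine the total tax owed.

Jump rope £7.29: sporting goods → 3.75% + 2.25% county = 6% → £0.44
Burrito bowl £8.02: prepared food → 9% + 2.5% county = 11.5% → £0.92
Granola (1 lb) £5.34: groceries → 6.25% + 1% county = 7.25% → £0.39
Peanut butter £6.05: groceries → 6.25% + 1% county = 7.25% → £0.44
Total tax = £0.44 + £0.92 + £0.39 + £0.44 = £2.19

£2.19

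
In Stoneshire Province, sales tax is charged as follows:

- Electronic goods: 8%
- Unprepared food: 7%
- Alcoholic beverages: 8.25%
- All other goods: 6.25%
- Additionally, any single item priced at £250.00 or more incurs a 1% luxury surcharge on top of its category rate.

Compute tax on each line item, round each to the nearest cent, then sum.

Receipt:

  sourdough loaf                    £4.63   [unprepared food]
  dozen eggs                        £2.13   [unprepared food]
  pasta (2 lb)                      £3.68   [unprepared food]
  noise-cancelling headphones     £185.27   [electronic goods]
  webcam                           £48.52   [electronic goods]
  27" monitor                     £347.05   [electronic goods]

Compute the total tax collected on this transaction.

£50.66

Sourdough loaf £4.63: unprepared food → 7% → £0.32
Dozen eggs £2.13: unprepared food → 7% → £0.15
Pasta (2 lb) £3.68: unprepared food → 7% → £0.26
Noise-cancelling headphones £185.27: electronic goods → 8% → £14.82
Webcam £48.52: electronic goods → 8% → £3.88
27" monitor £347.05: electronic goods → 8% + 1% surcharge = 9% → £31.23
Total tax = £0.32 + £0.15 + £0.26 + £14.82 + £3.88 + £31.23 = £50.66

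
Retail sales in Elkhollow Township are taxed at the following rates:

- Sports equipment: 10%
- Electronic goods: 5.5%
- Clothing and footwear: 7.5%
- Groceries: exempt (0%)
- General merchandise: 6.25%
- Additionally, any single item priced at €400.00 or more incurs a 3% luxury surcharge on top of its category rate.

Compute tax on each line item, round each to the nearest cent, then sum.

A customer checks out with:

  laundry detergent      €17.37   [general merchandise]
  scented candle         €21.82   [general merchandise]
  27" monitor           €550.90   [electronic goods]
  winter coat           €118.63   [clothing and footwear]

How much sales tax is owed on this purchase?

Laundry detergent €17.37: general merchandise → 6.25% → €1.09
Scented candle €21.82: general merchandise → 6.25% → €1.36
27" monitor €550.90: electronic goods → 5.5% + 3% surcharge = 8.5% → €46.83
Winter coat €118.63: clothing and footwear → 7.5% → €8.90
Total tax = €1.09 + €1.36 + €46.83 + €8.90 = €58.18

€58.18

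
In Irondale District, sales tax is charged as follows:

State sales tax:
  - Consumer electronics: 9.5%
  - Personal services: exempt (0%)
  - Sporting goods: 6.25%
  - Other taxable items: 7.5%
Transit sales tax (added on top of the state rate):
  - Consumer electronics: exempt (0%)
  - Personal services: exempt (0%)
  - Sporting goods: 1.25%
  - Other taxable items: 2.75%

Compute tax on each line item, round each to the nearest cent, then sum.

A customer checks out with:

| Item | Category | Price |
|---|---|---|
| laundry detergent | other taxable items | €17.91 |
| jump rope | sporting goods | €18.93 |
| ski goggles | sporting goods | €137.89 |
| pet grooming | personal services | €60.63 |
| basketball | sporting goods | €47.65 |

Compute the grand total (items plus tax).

Laundry detergent €17.91: other taxable items → 7.5% + 2.75% transit = 10.25% → €1.84
Jump rope €18.93: sporting goods → 6.25% + 1.25% transit = 7.5% → €1.42
Ski goggles €137.89: sporting goods → 6.25% + 1.25% transit = 7.5% → €10.34
Pet grooming €60.63: personal services → 0% + 0% transit = 0% → €0.00
Basketball €47.65: sporting goods → 6.25% + 1.25% transit = 7.5% → €3.57
Subtotal = €283.01; tax = €17.17; total due = €300.18

€300.18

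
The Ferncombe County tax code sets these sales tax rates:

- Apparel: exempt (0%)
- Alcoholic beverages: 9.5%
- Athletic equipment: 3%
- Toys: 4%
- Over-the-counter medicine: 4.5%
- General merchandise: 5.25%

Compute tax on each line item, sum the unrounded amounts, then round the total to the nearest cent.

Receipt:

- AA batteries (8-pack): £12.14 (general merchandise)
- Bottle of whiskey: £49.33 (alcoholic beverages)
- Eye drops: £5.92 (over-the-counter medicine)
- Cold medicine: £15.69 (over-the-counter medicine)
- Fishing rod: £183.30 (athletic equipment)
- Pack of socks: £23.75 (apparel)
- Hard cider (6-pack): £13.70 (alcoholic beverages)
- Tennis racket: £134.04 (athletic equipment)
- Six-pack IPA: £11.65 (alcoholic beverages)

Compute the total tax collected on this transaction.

AA batteries (8-pack) £12.14: general merchandise → 5.25% → £0.63735
Bottle of whiskey £49.33: alcoholic beverages → 9.5% → £4.68635
Eye drops £5.92: over-the-counter medicine → 4.5% → £0.2664
Cold medicine £15.69: over-the-counter medicine → 4.5% → £0.70605
Fishing rod £183.30: athletic equipment → 3% → £5.499
Pack of socks £23.75: apparel → 0% → £0.00
Hard cider (6-pack) £13.70: alcoholic beverages → 9.5% → £1.3015
Tennis racket £134.04: athletic equipment → 3% → £4.0212
Six-pack IPA £11.65: alcoholic beverages → 9.5% → £1.10675
Unrounded tax sum = £18.2246 → £18.22

£18.22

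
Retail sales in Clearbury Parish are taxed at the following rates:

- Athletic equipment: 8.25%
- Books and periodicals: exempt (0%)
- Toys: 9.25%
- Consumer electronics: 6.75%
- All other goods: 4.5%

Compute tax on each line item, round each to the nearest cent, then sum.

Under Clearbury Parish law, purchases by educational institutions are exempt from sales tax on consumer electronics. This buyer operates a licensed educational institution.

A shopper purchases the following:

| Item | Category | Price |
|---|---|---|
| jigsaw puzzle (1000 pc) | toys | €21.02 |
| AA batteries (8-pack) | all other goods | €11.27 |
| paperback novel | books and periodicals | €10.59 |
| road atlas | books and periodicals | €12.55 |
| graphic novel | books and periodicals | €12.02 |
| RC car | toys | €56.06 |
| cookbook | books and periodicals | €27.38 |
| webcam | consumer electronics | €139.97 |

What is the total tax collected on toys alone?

Jigsaw puzzle (1000 pc) €21.02: toys → 9.25% → €1.94
RC car €56.06: toys → 9.25% → €5.19
Tax on toys = €1.94 + €5.19 = €7.13

€7.13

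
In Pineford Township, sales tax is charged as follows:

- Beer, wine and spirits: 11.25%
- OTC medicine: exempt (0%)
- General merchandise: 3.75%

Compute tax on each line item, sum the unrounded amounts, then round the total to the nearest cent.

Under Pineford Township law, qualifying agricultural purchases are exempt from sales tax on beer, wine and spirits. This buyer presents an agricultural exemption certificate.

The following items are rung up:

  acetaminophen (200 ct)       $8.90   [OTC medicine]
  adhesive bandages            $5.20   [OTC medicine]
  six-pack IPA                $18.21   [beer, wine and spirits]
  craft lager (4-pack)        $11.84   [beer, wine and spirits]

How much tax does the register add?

$0.00

Acetaminophen (200 ct) $8.90: OTC medicine → 0% → $0.00
Adhesive bandages $5.20: OTC medicine → 0% → $0.00
Six-pack IPA $18.21: beer, wine and spirits, buyer-exempt → 0% → $0.00
Craft lager (4-pack) $11.84: beer, wine and spirits, buyer-exempt → 0% → $0.00
Unrounded tax sum = $0.00 → $0.00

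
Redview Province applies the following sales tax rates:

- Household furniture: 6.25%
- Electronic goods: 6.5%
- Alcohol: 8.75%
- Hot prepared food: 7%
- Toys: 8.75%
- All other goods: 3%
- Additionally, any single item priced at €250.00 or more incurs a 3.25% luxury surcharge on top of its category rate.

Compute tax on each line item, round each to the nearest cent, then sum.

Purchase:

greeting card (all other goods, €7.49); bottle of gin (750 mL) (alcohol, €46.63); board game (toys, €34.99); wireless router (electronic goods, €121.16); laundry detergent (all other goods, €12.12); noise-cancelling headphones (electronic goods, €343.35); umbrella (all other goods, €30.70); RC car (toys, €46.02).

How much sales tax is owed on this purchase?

€54.03

Greeting card €7.49: all other goods → 3% → €0.22
Bottle of gin (750 mL) €46.63: alcohol → 8.75% → €4.08
Board game €34.99: toys → 8.75% → €3.06
Wireless router €121.16: electronic goods → 6.5% → €7.88
Laundry detergent €12.12: all other goods → 3% → €0.36
Noise-cancelling headphones €343.35: electronic goods → 6.5% + 3.25% surcharge = 9.75% → €33.48
Umbrella €30.70: all other goods → 3% → €0.92
RC car €46.02: toys → 8.75% → €4.03
Total tax = €0.22 + €4.08 + €3.06 + €7.88 + €0.36 + €33.48 + €0.92 + €4.03 = €54.03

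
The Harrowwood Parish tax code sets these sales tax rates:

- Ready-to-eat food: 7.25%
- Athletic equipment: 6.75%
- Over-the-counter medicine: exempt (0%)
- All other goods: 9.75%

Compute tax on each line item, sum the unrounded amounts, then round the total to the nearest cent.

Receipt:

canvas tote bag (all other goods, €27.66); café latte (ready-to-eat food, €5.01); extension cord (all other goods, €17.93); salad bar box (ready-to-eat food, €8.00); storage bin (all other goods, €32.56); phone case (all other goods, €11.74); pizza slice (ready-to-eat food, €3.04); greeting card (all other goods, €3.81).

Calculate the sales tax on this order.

€10.30

Canvas tote bag €27.66: all other goods → 9.75% → €2.69685
Café latte €5.01: ready-to-eat food → 7.25% → €0.363225
Extension cord €17.93: all other goods → 9.75% → €1.748175
Salad bar box €8.00: ready-to-eat food → 7.25% → €0.58
Storage bin €32.56: all other goods → 9.75% → €3.1746
Phone case €11.74: all other goods → 9.75% → €1.14465
Pizza slice €3.04: ready-to-eat food → 7.25% → €0.2204
Greeting card €3.81: all other goods → 9.75% → €0.371475
Unrounded tax sum = €10.299375 → €10.30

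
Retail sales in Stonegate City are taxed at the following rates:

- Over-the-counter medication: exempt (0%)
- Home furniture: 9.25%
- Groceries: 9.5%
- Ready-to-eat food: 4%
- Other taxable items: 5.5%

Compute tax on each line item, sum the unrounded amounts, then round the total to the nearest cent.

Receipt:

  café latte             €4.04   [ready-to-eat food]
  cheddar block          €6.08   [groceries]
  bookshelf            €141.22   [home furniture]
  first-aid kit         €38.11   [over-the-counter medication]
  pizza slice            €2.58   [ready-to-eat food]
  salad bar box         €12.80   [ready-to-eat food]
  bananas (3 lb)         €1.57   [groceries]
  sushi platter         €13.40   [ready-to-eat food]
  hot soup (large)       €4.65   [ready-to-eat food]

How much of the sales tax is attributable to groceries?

€0.73

Cheddar block €6.08: groceries → 9.5% → €0.5776
Bananas (3 lb) €1.57: groceries → 9.5% → €0.14915
Tax on groceries: unrounded sum = €0.72675 → €0.73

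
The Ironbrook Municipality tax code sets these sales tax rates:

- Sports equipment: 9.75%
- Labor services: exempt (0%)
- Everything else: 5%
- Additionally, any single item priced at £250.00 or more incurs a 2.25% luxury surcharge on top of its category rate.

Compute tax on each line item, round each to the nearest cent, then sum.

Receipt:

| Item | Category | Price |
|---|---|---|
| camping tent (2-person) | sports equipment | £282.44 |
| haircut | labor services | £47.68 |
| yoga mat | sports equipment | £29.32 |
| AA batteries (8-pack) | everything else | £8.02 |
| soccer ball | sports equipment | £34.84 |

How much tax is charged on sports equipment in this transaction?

£40.15

Camping tent (2-person) £282.44: sports equipment → 9.75% + 2.25% surcharge = 12% → £33.89
Yoga mat £29.32: sports equipment → 9.75% → £2.86
Soccer ball £34.84: sports equipment → 9.75% → £3.40
Tax on sports equipment = £33.89 + £2.86 + £3.40 = £40.15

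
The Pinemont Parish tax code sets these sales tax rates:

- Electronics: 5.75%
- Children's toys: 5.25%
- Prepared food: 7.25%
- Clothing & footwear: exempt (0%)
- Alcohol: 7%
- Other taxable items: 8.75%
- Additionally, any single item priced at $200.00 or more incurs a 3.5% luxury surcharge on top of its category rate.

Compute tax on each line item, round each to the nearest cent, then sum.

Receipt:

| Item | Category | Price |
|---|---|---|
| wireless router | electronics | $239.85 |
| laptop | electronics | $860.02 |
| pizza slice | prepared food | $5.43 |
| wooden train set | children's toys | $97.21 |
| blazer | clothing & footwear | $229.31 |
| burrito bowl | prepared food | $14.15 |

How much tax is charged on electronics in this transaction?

Wireless router $239.85: electronics → 5.75% + 3.5% surcharge = 9.25% → $22.19
Laptop $860.02: electronics → 5.75% + 3.5% surcharge = 9.25% → $79.55
Tax on electronics = $22.19 + $79.55 = $101.74

$101.74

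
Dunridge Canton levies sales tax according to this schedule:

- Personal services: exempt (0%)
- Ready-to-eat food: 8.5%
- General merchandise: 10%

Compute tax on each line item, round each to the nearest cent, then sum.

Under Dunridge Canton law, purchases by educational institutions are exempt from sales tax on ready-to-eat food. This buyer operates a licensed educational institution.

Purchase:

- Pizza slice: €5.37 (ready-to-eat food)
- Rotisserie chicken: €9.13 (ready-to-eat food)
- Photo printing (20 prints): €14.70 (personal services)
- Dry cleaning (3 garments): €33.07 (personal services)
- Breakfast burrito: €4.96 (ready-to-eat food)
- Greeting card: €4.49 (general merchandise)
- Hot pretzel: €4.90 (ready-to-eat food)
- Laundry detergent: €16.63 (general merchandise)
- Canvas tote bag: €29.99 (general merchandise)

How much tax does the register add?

€5.11

Pizza slice €5.37: ready-to-eat food, buyer-exempt → 0% → €0.00
Rotisserie chicken €9.13: ready-to-eat food, buyer-exempt → 0% → €0.00
Photo printing (20 prints) €14.70: personal services → 0% → €0.00
Dry cleaning (3 garments) €33.07: personal services → 0% → €0.00
Breakfast burrito €4.96: ready-to-eat food, buyer-exempt → 0% → €0.00
Greeting card €4.49: general merchandise → 10% → €0.45
Hot pretzel €4.90: ready-to-eat food, buyer-exempt → 0% → €0.00
Laundry detergent €16.63: general merchandise → 10% → €1.66
Canvas tote bag €29.99: general merchandise → 10% → €3.00
Total tax = €0.45 + €1.66 + €3.00 = €5.11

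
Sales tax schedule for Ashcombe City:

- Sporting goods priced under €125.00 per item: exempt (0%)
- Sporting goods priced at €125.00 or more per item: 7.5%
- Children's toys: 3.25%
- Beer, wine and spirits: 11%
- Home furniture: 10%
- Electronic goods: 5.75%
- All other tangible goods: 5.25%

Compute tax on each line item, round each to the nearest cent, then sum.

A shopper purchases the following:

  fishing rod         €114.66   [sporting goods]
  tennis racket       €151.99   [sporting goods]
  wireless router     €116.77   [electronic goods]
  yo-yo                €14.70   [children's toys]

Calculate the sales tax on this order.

€18.59

Fishing rod €114.66: sporting goods, under €125.00 → 0% → €0.00
Tennis racket €151.99: sporting goods, €125.00 or more → 7.5% → €11.40
Wireless router €116.77: electronic goods → 5.75% → €6.71
Yo-yo €14.70: children's toys → 3.25% → €0.48
Total tax = €11.40 + €6.71 + €0.48 = €18.59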